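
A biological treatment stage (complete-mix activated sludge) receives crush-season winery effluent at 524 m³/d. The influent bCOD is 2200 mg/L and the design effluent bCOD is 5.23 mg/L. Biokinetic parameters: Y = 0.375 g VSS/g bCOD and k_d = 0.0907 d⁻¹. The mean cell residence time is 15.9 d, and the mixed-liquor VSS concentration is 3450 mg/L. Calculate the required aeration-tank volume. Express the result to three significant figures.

Rearranging the biomass balance for a CMAS with decay, V = Y·Q·ΔS·θ_c / [X·(1+k_d θ_c)] = 0.375 × 524 × (2200 − 5.23) × 15.9 / [3450 × (1 + 0.0907 × 15.9)] = 6.86×10^6 / 8425 = 813.9 m³.

V ≈ 814 m³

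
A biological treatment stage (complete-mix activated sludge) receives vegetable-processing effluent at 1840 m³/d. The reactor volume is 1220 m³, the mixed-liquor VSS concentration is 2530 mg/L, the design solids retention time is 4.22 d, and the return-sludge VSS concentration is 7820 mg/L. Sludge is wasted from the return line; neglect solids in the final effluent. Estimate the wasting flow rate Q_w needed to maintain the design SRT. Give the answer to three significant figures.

θ_c = V·X/(Q_w·X_r) when wasting from the recycle, so Q_w = V·X/(θ_c·X_r) = 1220 × 2530 / (4.22 × 7820) = 93.53 m³/d.

Q_w ≈ 93.5 m³/d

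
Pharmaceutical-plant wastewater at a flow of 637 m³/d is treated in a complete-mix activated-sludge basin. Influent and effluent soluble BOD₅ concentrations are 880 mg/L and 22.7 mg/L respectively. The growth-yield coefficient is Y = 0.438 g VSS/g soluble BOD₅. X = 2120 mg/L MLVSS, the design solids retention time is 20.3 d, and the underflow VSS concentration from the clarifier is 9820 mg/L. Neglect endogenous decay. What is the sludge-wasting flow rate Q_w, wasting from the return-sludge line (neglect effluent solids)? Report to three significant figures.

With k_d = 0 the design equation reduces to V = Y Q (S₀−S) θ_c / X = 0.438 × 637 × (880 − 22.7) × 20.3 / 2120 = 2290 m³.
Wasting from the return line (neglecting effluent solids): Q_w = V·X / (θ_c·X_r) = 2290 × 2120 / (20.3 × 9820) = 24.36 m³/d.

Q_w ≈ 24.4 m³/d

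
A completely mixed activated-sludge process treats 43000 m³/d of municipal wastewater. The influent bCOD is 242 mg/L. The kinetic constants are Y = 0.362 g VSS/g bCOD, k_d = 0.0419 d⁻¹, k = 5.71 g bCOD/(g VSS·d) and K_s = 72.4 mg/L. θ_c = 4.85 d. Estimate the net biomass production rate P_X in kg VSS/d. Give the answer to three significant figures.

P_X ≈ 3000 kg VSS/d

Effluent substrate depends only on kinetics and SRT: S = K_s(1 + k_d θ_c) / [θ_c(Yk − k_d) − 1] = 72.4 × (1 + 0.0419 × 4.85) / [4.85 × (0.362 × 5.71 − 0.0419) − 1] = 87.11 / 8.822 = 9.875 mg/L.
Y_obs = Y / (1 + k_d θ_c) = 0.362 / (1 + 0.0419 × 4.85) = 0.362 / 1.203 = 0.3009.
Mass of bCOD removed per day: Q(S₀ − S) = 43000 × 232.1 g/m³ = 9982 kg/d.
Biomass produced: P_X = Y_obs·Q·ΔS = 0.3009 × 9982 ≈ 3003 kg VSS/d.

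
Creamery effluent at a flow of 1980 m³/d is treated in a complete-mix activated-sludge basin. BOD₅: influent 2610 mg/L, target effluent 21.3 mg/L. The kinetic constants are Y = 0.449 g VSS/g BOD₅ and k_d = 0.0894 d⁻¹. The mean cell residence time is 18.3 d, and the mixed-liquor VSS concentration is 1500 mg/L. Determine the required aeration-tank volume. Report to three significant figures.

V ≈ 10700 m³

Rearranging the biomass balance for a CMAS with decay, V = Y·Q·ΔS·θ_c / [X·(1+k_d θ_c)] = 0.449 × 1980 × (2610 − 21.3) × 18.3 / [1500 × (1 + 0.0894 × 18.3)] = 4.21×10^7 / 3954 = 10651 m³.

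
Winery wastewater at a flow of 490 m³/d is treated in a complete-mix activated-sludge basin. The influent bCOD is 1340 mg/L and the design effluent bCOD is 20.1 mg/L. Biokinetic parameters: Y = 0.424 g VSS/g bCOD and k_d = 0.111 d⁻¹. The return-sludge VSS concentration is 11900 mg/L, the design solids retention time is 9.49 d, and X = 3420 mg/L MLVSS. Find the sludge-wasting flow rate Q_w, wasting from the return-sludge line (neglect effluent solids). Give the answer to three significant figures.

Q_w ≈ 11.2 m³/d

Rearranging the biomass balance for a CMAS with decay, V = Y·Q·ΔS·θ_c / [X·(1+k_d θ_c)] = 0.424 × 490 × (1340 − 20.1) × 9.49 / [3420 × (1 + 0.111 × 9.49)] = 2.6×10^6 / 7023 = 370.6 m³.
Q_w = (V·X)/(θ_c X_r) = 370.6 × 3420 / (9.49 × 11900) = 11.22 m³/d.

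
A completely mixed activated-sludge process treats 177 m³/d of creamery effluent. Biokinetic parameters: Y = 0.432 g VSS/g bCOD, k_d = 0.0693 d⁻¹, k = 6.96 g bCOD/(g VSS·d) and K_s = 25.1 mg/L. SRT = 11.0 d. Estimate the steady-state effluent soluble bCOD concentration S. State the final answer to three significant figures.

S ≈ 1.41 mg/L

For a completely mixed reactor with recycle the Lawrence–McCarty relation gives S = K_s·(1 + k_d·θ_c) / [θ_c·(Y·k − k_d) − 1] = 25.1 × (1 + 0.0693 × 11.0) / [11.0 × (0.432 × 6.96 − 0.0693) − 1] = 44.23 / 31.31 = 1.413 mg/L.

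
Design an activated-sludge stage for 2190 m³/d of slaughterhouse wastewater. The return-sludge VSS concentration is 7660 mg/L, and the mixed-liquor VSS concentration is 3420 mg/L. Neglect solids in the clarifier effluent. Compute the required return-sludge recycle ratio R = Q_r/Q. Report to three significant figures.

R ≈ 0.807

Solids balance on the clarifier gives (1+R)X = R·X_r, so R = X/(X_r − X) = 3420 / (7660 − 3420) = 0.8066.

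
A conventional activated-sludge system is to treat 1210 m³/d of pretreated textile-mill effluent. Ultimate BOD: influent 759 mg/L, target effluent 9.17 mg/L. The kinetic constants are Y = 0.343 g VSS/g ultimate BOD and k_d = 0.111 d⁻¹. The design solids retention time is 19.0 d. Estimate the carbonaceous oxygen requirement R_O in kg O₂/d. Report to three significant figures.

Correct the yield for decay: Y_obs = Y/(1 + k_d θ_c) = 0.343 / (1 + 0.111 × 19.0) = 0.343 / 3.109 = 0.1103.
Q·(S₀ − S) = 1210 × (759 − 9.17) × 10⁻³ = 907.3 kg/d removed.
Net sludge production P_X = 0.1103 × 907.3 = 100.1 kg VSS/d.
R_O = Q·ΔS − 1.42 P_X = 907.3 − 142.1 = 765.2 kg O₂/d.

R_O ≈ 765 kg O₂/d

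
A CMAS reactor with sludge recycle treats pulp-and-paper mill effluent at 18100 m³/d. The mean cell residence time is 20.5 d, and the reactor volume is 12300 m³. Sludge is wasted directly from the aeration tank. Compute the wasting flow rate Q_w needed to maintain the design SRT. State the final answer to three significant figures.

For wasting at MLVSS concentration, Q_w = V/θ_c = 12300/20.5 = 600.0 m³/d.

Q_w ≈ 600 m³/d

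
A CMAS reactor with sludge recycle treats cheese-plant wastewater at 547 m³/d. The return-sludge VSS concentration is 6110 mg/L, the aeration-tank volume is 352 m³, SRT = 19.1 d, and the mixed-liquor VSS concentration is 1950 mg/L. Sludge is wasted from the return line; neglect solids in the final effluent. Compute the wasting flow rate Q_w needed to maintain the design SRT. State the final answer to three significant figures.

Q_w ≈ 5.88 m³/d

θ_c = V·X/(Q_w·X_r) when wasting from the recycle, so Q_w = V·X/(θ_c·X_r) = 352.0 × 1950 / (19.1 × 6110) = 5.882 m³/d.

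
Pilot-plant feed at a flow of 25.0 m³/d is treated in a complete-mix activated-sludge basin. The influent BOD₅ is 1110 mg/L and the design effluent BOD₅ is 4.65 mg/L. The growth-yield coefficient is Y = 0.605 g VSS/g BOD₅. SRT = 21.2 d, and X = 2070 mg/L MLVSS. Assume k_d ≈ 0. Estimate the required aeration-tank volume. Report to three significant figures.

V ≈ 171 m³

With k_d = 0 the design equation reduces to V = Y Q (S₀−S) θ_c / X = 0.605 × 25.0 × (1110 − 4.65) × 21.2 / 2070 = 171.2 m³.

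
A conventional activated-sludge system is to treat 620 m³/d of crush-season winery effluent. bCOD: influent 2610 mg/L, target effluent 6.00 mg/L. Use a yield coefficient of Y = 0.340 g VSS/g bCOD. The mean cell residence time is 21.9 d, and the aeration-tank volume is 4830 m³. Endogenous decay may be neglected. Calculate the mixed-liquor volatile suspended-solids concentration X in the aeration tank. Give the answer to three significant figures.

X = Y·Q·ΔS·θ_c / V = 0.340 × 620 × (2610 − 6.00) × 21.9 / 4830 = 2489 mg/L.

X ≈ 2490 mg/L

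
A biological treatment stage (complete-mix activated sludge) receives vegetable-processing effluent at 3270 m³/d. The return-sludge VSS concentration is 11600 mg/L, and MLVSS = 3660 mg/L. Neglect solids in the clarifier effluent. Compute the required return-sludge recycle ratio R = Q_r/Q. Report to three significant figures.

R ≈ 0.461

Mass balance around the secondary clarifier (neglecting effluent solids): R = X / (X_r − X) = 3660 / (11600 − 3660) = 0.4610.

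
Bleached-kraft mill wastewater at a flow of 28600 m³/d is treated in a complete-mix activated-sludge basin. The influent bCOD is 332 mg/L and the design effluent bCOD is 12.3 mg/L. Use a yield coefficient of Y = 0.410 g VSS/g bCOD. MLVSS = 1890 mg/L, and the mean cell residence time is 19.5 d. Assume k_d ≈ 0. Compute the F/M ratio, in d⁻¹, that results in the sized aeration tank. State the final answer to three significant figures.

F/M ≈ 0.130 d⁻¹

Biomass mass balance (decay neglected): V·X = Y·Q·(S₀ − S)·θ_c, so V = 0.410 × 28600 × (332 − 12.3) × 19.5 / 1890 = 38678 m³.
F/M = applied load / biomass = Q·S₀/(V·X) = 28600 × 332 / (38678 × 1890) = 0.1299 d⁻¹.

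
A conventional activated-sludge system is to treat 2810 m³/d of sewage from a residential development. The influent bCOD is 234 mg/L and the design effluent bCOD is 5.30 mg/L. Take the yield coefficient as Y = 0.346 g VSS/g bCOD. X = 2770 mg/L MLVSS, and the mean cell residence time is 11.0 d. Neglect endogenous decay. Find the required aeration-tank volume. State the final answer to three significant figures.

V ≈ 883 m³

With k_d = 0 the design equation reduces to V = Y Q (S₀−S) θ_c / X = 0.346 × 2810 × (234 − 5.30) × 11.0 / 2770 = 883.0 m³.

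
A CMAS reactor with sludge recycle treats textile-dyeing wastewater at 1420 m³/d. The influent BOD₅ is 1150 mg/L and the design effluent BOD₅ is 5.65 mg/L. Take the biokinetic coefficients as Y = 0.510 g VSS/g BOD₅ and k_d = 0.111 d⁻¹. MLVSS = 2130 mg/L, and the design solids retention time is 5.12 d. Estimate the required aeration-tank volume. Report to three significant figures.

Rearranging the biomass balance for a CMAS with decay, V = Y·Q·ΔS·θ_c / [X·(1+k_d θ_c)] = 0.510 × 1420 × (1150 − 5.65) × 5.12 / [2130 × (1 + 0.111 × 5.12)] = 4.24×10^6 / 3341 = 1270 m³.

V ≈ 1270 m³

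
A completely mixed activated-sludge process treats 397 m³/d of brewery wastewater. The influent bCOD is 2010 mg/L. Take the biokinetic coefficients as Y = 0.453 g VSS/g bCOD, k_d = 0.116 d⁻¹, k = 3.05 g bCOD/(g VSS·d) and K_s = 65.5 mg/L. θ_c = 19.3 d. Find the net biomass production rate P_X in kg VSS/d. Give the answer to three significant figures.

From the Monod/SRT balance for a CMAS, S = K_s·(1+k_d θ_c)/[θ_c·(Y k − k_d) − 1] = 65.5 × (1 + 0.116 × 19.3) / [19.3 × (0.453 × 3.05 − 0.116) − 1] = 212.1 / 23.43 = 9.055 mg/L.
Y_obs = Y / (1 + k_d θ_c) = 0.453 / (1 + 0.116 × 19.3) = 0.453 / 3.239 = 0.1399.
Substrate removed = Q·(S₀ − S) = 397 m³/d × (2010 − 9.06) g/m³ = 7.94×10^5 g/d = 794.4 kg/d.
Biomass produced: P_X = Y_obs·Q·ΔS = 0.1399 × 794.4 ≈ 111.1 kg VSS/d.

P_X ≈ 111 kg VSS/d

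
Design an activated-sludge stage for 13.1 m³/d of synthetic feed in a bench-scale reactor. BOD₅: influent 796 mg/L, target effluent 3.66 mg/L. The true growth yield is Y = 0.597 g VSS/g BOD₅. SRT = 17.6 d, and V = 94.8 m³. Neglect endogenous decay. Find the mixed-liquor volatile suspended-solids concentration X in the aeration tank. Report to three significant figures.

X ≈ 1150 mg/L

Without decay, X = Y Q (S₀−S) θ_c / V = 0.597 × 13.1 × (796 − 3.66) × 17.6 / 94.8 = 1150 mg/L.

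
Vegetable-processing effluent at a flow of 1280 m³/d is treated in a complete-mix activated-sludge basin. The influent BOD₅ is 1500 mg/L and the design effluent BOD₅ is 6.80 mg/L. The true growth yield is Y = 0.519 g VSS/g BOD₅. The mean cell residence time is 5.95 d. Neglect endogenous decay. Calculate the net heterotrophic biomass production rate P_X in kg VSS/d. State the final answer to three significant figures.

With endogenous decay neglected, the observed yield equals the true yield: Y_obs = Y = 0.519 g VSS/g BOD₅.
ΔS = 1500 − 6.80 = 1493 mg/L, so the substrate removal rate is 1280 × 1493/1000 = 1911 kg BOD₅/d.
Biomass produced: P_X = Y_obs·Q·ΔS = 0.5190 × 1911 ≈ 992.0 kg VSS/d.

P_X ≈ 992 kg VSS/d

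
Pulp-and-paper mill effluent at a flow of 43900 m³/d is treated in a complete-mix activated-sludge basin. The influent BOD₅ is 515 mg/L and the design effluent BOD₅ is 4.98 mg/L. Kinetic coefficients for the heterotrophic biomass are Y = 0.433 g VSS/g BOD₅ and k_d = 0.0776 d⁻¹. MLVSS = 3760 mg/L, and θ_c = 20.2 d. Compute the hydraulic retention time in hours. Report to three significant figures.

τ ≈ 11.1 h

From the SRT design equation V = Y Q (S₀−S) θ_c / [X (1 + k_d θ_c)] = 0.433 × 43900 × (515 − 4.98) × 20.2 / [3760 × (1 + 0.0776 × 20.2)] = 1.96×10^8 / 9654 = 20286 m³.
τ = V/Q = 20286/43900 = 0.4621 d, or 11.09 h.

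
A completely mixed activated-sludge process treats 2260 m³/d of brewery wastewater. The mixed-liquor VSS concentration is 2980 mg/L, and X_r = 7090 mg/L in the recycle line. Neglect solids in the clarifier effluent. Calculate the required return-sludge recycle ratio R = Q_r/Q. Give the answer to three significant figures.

R = Q_r/Q = X/(X_r − X) = 2980 / (7090 − 2980) = 0.7251.

R ≈ 0.725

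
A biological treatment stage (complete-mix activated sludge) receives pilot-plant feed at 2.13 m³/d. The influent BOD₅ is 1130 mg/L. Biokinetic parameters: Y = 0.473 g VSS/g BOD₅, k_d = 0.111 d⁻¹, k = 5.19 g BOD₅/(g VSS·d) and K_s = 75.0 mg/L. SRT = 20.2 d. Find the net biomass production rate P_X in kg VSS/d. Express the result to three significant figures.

P_X ≈ 0.350 kg VSS/d

Effluent substrate depends only on kinetics and SRT: S = K_s(1 + k_d θ_c) / [θ_c(Yk − k_d) − 1] = 75.0 × (1 + 0.111 × 20.2) / [20.2 × (0.473 × 5.19 − 0.111) − 1] = 243.2 / 46.35 = 5.247 mg/L.
Correct the yield for decay: Y_obs = Y/(1 + k_d θ_c) = 0.473 / (1 + 0.111 × 20.2) = 0.473 / 3.242 = 0.1459.
Mass of BOD₅ removed per day: Q(S₀ − S) = 2.13 × 1125 g/m³ = 2.396 kg/d.
So the net sludge growth is P_X = 0.1459 × 2.396 = 0.3495 kg VSS/d.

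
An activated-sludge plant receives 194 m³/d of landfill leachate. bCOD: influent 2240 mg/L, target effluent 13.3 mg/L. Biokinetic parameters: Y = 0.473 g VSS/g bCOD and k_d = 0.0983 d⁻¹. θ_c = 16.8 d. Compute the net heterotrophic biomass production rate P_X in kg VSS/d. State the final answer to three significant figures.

P_X ≈ 77.1 kg VSS/d

The observed yield is Y_obs = Y/(1 + k_d·θ_c) = 0.473 / (1 + 0.0983 × 16.8) = 0.473 / 2.651 = 0.1784 g VSS per g bCOD removed.
Q·(S₀ − S) = 194 × (2240 − 13.3) × 10⁻³ = 432.0 kg/d removed.
Biomass produced: P_X = Y_obs·Q·ΔS = 0.1784 × 432.0 ≈ 77.06 kg VSS/d.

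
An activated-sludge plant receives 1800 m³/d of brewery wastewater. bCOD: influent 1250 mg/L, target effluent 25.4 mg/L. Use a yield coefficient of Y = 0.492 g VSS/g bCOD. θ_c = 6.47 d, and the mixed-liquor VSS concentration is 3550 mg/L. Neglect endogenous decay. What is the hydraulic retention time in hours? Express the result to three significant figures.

τ ≈ 26.4 h

Biomass mass balance (decay neglected): V·X = Y·Q·(S₀ − S)·θ_c, so V = 0.492 × 1800 × (1250 − 25.4) × 6.47 / 3550 = 1977 m³.
τ = V/Q = 1977/1800 = 1.098 d, or 26.35 h.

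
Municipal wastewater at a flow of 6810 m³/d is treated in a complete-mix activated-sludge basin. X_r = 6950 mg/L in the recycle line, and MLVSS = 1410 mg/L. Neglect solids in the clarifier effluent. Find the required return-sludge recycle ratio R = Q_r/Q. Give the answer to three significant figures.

R ≈ 0.255

Solids balance on the clarifier gives (1+R)X = R·X_r, so R = X/(X_r − X) = 1410 / (6950 − 1410) = 0.2545.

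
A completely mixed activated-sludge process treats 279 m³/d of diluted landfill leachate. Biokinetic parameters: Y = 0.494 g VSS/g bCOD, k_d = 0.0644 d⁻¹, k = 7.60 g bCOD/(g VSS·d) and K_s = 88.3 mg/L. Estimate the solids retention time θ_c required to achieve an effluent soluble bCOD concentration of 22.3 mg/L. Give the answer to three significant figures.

θ_c ≈ 1.44 d

From 1/θ_c = Y·k·S/(K_s + S) − k_d: Y·k·S/(K_s+S) = 0.494 × 7.60 × 22.3 / (88.3 + 22.3) = 0.7570 d⁻¹.
1/θ_c = 0.7570 − 0.0644 = 0.6926 d⁻¹, so θ_c = 1.444 d.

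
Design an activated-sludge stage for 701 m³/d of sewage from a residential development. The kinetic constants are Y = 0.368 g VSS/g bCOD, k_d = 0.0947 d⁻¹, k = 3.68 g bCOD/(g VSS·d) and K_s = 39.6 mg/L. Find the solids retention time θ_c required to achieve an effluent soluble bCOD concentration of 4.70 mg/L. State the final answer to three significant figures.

θ_c ≈ 20.4 d

At the target effluent, Y k S/(K_s+S) = 0.368×3.68×4.70/44.30 = 0.1437 d⁻¹.
Then 1/θ_c = μ − k_d = 0.1437 − 0.0947 = 0.04898 d⁻¹, giving θ_c = 20.42 d.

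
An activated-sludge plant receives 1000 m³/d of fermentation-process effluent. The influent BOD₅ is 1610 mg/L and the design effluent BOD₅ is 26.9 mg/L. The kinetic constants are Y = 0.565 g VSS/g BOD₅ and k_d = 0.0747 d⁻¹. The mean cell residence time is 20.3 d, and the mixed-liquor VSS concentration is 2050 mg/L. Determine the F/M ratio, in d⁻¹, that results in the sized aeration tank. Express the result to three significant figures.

Rearranging the biomass balance for a CMAS with decay, V = Y·Q·ΔS·θ_c / [X·(1+k_d θ_c)] = 0.565 × 1000 × (1610 − 26.9) × 20.3 / [2050 × (1 + 0.0747 × 20.3)] = 1.82×10^7 / 5159 = 3520 m³.
F/M = applied load / biomass = Q·S₀/(V·X) = 1000 × 1610 / (3520 × 2050) = 0.2231 d⁻¹.

F/M ≈ 0.223 d⁻¹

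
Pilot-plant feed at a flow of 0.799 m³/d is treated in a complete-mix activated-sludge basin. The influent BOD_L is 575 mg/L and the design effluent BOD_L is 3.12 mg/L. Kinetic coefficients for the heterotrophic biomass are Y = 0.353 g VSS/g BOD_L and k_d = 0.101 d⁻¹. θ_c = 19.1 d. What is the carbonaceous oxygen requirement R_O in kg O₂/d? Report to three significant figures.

R_O ≈ 0.379 kg O₂/d

The observed yield is Y_obs = Y/(1 + k_d·θ_c) = 0.353 / (1 + 0.101 × 19.1) = 0.353 / 2.929 = 0.1205 g VSS per g BOD_L removed.
Q·(S₀ − S) = 0.799 × (575 − 3.12) × 10⁻³ = 0.4569 kg/d removed.
Net sludge production P_X = 0.1205 × 0.4569 = 0.05507 kg VSS/d.
R_O = Q·ΔS − 1.42 P_X = 0.4569 − 0.07820 = 0.3787 kg O₂/d.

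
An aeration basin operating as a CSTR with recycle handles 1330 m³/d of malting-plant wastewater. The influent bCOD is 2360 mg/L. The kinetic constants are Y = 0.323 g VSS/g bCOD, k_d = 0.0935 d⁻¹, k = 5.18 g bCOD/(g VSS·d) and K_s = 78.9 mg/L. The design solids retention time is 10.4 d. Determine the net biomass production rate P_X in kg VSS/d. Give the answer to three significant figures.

P_X ≈ 512 kg VSS/d

Effluent substrate depends only on kinetics and SRT: S = K_s(1 + k_d θ_c) / [θ_c(Yk − k_d) − 1] = 78.9 × (1 + 0.0935 × 10.4) / [10.4 × (0.323 × 5.18 − 0.0935) − 1] = 155.6 / 15.43 = 10.09 mg/L.
Y_obs = Y / (1 + k_d θ_c) = 0.323 / (1 + 0.0935 × 10.4) = 0.323 / 1.972 = 0.1638.
ΔS = 2360 − 10.1 = 2350 mg/L, so the substrate removal rate is 1330 × 2350/1000 = 3125 kg bCOD/d.
Biomass produced: P_X = Y_obs·Q·ΔS = 0.1638 × 3125 ≈ 511.8 kg VSS/d.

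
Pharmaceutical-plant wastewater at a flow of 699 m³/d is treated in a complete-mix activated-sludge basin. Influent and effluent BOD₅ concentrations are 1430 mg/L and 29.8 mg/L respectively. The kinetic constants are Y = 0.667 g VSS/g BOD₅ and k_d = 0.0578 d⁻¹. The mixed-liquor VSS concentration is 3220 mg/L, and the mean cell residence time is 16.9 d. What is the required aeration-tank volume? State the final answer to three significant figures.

Steady-state biomass mass balance: V·X·(1 + k_d·θ_c) = Y·Q·(S₀ − S)·θ_c, so V = 0.667 × 699 × (1430 − 29.8) × 16.9 / [3220 × (1 + 0.0578 × 16.9)] = 1.1×10^7 / 6365 = 1733 m³.

V ≈ 1730 m³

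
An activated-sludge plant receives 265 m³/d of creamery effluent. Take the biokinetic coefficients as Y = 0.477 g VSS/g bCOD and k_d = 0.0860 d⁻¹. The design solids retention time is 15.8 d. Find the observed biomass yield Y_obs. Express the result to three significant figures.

Observed yield with endogenous decay: Y_obs = Y / (1 + k_d·θ_c) = 0.477 / (1 + 0.0860 × 15.8) = 0.477 / 2.359 = 0.2022 g VSS/g bCOD.

Y_obs ≈ 0.202 g VSS/g bCOD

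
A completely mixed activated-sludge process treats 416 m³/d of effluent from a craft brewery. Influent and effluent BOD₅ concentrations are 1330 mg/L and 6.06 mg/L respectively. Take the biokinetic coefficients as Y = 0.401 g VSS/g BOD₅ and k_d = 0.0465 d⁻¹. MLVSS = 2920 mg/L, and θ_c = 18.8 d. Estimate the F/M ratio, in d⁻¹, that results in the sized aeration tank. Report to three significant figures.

F/M ≈ 0.250 d⁻¹

Steady-state biomass mass balance: V·X·(1 + k_d·θ_c) = Y·Q·(S₀ − S)·θ_c, so V = 0.401 × 416 × (1330 − 6.06) × 18.8 / [2920 × (1 + 0.0465 × 18.8)] = 4.15×10^6 / 5473 = 758.7 m³.
Food-to-microorganism ratio F/M = Q S₀ / (V X) = 416 × 1330 / (758.7 × 2920) = 0.2497 d⁻¹.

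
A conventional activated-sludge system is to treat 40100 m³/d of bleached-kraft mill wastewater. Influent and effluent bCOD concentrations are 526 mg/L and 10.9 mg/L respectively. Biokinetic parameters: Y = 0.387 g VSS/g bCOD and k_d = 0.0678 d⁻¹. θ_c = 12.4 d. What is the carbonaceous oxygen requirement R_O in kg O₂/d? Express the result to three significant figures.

Y_obs = Y / (1 + k_d θ_c) = 0.387 / (1 + 0.0678 × 12.4) = 0.387 / 1.841 = 0.2102.
ΔS = 526 − 10.9 = 515.1 mg/L, so the substrate removal rate is 40100 × 515.1/1000 = 20656 kg bCOD/d.
Net sludge production P_X = 0.2102 × 20656 = 4343 kg VSS/d.
Carbonaceous O₂ demand = substrate oxidised − cell-mass equivalent = 20656 − 1.42 × 4343 = 14489 kg O₂/d.

R_O ≈ 14500 kg O₂/d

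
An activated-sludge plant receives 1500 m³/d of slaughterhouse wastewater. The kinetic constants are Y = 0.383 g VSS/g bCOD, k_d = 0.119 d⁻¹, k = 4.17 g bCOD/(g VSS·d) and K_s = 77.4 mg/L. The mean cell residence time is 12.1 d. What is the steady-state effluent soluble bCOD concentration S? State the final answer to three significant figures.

For a completely mixed reactor with recycle the Lawrence–McCarty relation gives S = K_s·(1 + k_d·θ_c) / [θ_c·(Y·k − k_d) − 1] = 77.4 × (1 + 0.119 × 12.1) / [12.1 × (0.383 × 4.17 − 0.119) − 1] = 188.8 / 16.89 = 11.18 mg/L.

S ≈ 11.2 mg/L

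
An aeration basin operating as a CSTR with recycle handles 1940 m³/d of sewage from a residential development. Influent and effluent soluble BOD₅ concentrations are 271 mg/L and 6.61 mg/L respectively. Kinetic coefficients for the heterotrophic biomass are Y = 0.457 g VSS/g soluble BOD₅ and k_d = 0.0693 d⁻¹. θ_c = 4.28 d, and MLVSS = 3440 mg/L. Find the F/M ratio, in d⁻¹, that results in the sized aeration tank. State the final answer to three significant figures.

From the SRT design equation V = Y Q (S₀−S) θ_c / [X (1 + k_d θ_c)] = 0.457 × 1940 × (271 − 6.61) × 4.28 / [3440 × (1 + 0.0693 × 4.28)] = 1×10^6 / 4460 = 224.9 m³.
F/M = applied load / biomass = Q·S₀/(V·X) = 1940 × 271 / (224.9 × 3440) = 0.6795 d⁻¹.

F/M ≈ 0.679 d⁻¹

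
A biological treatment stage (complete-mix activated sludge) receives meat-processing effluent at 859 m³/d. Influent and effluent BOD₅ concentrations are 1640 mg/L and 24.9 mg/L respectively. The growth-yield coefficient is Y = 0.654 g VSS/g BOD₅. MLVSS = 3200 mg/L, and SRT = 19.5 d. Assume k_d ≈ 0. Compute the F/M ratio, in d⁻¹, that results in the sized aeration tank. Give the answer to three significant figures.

F/M ≈ 0.0796 d⁻¹

Biomass mass balance (decay neglected): V·X = Y·Q·(S₀ − S)·θ_c, so V = 0.654 × 859 × (1640 − 24.9) × 19.5 / 3200 = 5529 m³.
F/M = Q·S₀ / (V·X) = 859 × 1640 / (5529 × 3200) = 0.07962 g BOD₅·(g VSS·d)⁻¹.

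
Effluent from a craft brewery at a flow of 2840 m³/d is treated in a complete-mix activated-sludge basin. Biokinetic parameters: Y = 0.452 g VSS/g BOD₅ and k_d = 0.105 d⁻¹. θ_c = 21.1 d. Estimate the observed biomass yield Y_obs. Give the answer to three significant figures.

The observed yield is Y_obs = Y/(1 + k_d·θ_c) = 0.452 / (1 + 0.105 × 21.1) = 0.452 / 3.216 = 0.1406 g VSS per g BOD₅ removed.

Y_obs ≈ 0.141 g VSS/g BOD₅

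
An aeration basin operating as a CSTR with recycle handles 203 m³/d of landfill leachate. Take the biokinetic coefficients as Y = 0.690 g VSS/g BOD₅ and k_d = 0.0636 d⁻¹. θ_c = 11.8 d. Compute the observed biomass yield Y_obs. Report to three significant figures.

Y_obs = Y / (1 + k_d θ_c) = 0.690 / (1 + 0.0636 × 11.8) = 0.690 / 1.750 = 0.3942.

Y_obs ≈ 0.394 g VSS/g BOD₅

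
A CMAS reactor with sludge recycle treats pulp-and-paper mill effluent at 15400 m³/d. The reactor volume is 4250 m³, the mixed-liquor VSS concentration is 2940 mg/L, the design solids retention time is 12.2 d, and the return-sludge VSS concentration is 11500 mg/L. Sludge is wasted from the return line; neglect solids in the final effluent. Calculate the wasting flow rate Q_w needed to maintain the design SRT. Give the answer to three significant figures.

Wasting from the return line (neglecting effluent solids): Q_w = V·X / (θ_c·X_r) = 4250 × 2940 / (12.2 × 11500) = 89.06 m³/d.

Q_w ≈ 89.1 m³/d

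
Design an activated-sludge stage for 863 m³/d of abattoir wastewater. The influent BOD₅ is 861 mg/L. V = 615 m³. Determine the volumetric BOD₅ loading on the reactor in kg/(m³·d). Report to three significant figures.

L_v ≈ 1.21 kg BOD₅/(m³·d)

L_v = Q S₀ / V = 863 × 861 × 10⁻³ / 615.0 = 1.208 kg/(m³·d).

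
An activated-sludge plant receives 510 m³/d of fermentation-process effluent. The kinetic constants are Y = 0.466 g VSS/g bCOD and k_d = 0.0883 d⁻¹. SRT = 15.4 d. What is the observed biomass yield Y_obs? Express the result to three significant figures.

Y_obs = Y / (1 + k_d θ_c) = 0.466 / (1 + 0.0883 × 15.4) = 0.466 / 2.360 = 0.1975.

Y_obs ≈ 0.197 g VSS/g bCOD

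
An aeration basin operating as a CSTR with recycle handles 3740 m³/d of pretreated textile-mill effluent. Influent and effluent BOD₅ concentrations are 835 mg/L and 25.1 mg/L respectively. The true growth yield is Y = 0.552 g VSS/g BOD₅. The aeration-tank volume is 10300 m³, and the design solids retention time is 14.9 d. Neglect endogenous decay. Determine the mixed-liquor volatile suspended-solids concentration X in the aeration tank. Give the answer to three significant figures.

From V·X = Y·Q·(S₀ − S)·θ_c (decay neglected): X = 0.552 × 3740 × (835 − 25.1) × 14.9 / 10300 = 2419 mg/L.

X ≈ 2420 mg/L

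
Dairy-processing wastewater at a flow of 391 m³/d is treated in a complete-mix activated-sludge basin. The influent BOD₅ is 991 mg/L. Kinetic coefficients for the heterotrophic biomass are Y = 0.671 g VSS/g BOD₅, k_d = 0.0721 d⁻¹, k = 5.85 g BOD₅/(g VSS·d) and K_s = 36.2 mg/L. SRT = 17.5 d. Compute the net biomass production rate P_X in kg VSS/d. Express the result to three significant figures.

For a completely mixed reactor with recycle the Lawrence–McCarty relation gives S = K_s·(1 + k_d·θ_c) / [θ_c·(Y·k − k_d) − 1] = 36.2 × (1 + 0.0721 × 17.5) / [17.5 × (0.671 × 5.85 − 0.0721) − 1] = 81.88 / 66.43 = 1.232 mg/L.
The observed yield is Y_obs = Y/(1 + k_d·θ_c) = 0.671 / (1 + 0.0721 × 17.5) = 0.671 / 2.262 = 0.2967 g VSS per g BOD₅ removed.
Q·(S₀ − S) = 391 × (991 − 1.23) × 10⁻³ = 387.0 kg/d removed.
So the net sludge growth is P_X = 0.2967 × 387.0 = 114.8 kg VSS/d.

P_X ≈ 115 kg VSS/d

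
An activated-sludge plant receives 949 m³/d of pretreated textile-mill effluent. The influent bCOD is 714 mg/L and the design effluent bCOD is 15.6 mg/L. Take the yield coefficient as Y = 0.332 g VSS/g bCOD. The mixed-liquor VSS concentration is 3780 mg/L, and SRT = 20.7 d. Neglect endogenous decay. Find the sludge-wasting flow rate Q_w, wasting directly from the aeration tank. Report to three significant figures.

Q_w ≈ 58.2 m³/d

With k_d = 0 the design equation reduces to V = Y Q (S₀−S) θ_c / X = 0.332 × 949 × (714 − 15.6) × 20.7 / 3780 = 1205 m³.
For wasting at MLVSS concentration, Q_w = V/θ_c = 1205/20.7 = 58.21 m³/d.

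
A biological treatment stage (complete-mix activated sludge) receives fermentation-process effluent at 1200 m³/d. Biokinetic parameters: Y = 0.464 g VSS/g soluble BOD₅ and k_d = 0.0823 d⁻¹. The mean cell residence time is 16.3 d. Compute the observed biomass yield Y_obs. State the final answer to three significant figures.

Y_obs ≈ 0.198 g VSS/g soluble BOD₅

Y_obs = Y / (1 + k_d θ_c) = 0.464 / (1 + 0.0823 × 16.3) = 0.464 / 2.341 = 0.1982.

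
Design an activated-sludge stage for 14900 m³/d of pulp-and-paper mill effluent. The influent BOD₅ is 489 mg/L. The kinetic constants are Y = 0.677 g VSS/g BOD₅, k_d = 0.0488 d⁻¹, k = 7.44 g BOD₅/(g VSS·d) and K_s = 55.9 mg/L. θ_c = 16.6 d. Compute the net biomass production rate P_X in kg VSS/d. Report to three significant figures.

P_X ≈ 2720 kg VSS/d

Effluent substrate depends only on kinetics and SRT: S = K_s(1 + k_d θ_c) / [θ_c(Yk − k_d) − 1] = 55.9 × (1 + 0.0488 × 16.6) / [16.6 × (0.677 × 7.44 − 0.0488) − 1] = 101.2 / 81.80 = 1.237 mg/L.
The observed yield is Y_obs = Y/(1 + k_d·θ_c) = 0.677 / (1 + 0.0488 × 16.6) = 0.677 / 1.810 = 0.3740 g VSS per g BOD₅ removed.
ΔS = 489 − 1.24 = 487.8 mg/L, so the substrate removal rate is 14900 × 487.8/1000 = 7268 kg BOD₅/d.
P_X = Y_obs · Q(S₀ − S) = 0.3740 × 7268 = 2718 kg VSS/d.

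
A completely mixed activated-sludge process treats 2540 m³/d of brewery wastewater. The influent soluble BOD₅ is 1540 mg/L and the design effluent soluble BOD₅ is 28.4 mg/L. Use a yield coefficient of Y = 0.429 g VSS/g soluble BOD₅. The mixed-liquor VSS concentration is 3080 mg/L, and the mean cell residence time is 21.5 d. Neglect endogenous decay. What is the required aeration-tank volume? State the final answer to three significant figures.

V ≈ 11500 m³

With k_d = 0 the design equation reduces to V = Y Q (S₀−S) θ_c / X = 0.429 × 2540 × (1540 − 28.4) × 21.5 / 3080 = 11498 m³.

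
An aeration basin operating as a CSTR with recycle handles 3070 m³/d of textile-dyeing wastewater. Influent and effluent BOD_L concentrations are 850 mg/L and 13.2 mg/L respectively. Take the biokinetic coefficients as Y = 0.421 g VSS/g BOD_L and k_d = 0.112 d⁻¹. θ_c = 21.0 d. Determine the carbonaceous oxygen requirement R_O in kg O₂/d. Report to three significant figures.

R_O ≈ 2110 kg O₂/d

Observed yield with endogenous decay: Y_obs = Y / (1 + k_d·θ_c) = 0.421 / (1 + 0.112 × 21.0) = 0.421 / 3.352 = 0.1256 g VSS/g BOD_L.
Q·(S₀ − S) = 3070 × (850 − 13.2) × 10⁻³ = 2569 kg/d removed.
P_X = Y_obs·Q·(S₀ − S) = 0.1256 × 2569 = 322.7 kg VSS/d.
R_O = Q·ΔS − 1.42 P_X = 2569 − 458.2 = 2111 kg O₂/d.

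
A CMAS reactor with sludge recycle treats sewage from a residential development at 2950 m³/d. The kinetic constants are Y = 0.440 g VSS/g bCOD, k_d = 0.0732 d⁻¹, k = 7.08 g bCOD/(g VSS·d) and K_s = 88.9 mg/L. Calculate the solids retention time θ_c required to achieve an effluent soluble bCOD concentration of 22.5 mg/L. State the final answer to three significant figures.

At the target effluent, Y k S/(K_s+S) = 0.440×7.08×22.5/111.4 = 0.6292 d⁻¹.
θ_c = 1/(μ − k_d) = 1/(0.6292 − 0.0732) = 1/0.5560 = 1.799 d.

θ_c ≈ 1.80 d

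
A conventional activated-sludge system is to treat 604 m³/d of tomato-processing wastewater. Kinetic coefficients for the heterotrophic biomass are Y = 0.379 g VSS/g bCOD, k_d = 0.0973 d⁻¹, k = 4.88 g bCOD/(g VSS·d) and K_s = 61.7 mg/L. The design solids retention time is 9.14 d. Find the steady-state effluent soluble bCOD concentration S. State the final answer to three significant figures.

S ≈ 7.76 mg/L

Effluent substrate depends only on kinetics and SRT: S = K_s(1 + k_d θ_c) / [θ_c(Yk − k_d) − 1] = 61.7 × (1 + 0.0973 × 9.14) / [9.14 × (0.379 × 4.88 − 0.0973) − 1] = 116.6 / 15.02 = 7.763 mg/L.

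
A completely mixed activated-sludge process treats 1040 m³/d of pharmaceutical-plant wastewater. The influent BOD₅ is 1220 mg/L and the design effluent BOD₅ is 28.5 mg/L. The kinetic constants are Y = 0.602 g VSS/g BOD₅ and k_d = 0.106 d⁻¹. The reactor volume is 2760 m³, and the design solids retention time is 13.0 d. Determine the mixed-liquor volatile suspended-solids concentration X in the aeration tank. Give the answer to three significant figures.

X = Y·Q·ΔS·θ_c / [V·(1 + k_d θ_c)] = 0.602 × 1040 × (1220 − 28.5) × 13.0 / [2760 × (1 + 0.106 × 13.0)] = 1478 mg/L.

X ≈ 1480 mg/L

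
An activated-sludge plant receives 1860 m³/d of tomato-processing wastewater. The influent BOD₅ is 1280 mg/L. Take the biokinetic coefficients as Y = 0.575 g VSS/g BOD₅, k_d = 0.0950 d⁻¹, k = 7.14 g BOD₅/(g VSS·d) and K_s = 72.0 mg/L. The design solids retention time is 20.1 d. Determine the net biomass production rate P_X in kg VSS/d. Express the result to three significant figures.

For a completely mixed reactor with recycle the Lawrence–McCarty relation gives S = K_s·(1 + k_d·θ_c) / [θ_c·(Y·k − k_d) − 1] = 72.0 × (1 + 0.0950 × 20.1) / [20.1 × (0.575 × 7.14 − 0.0950) − 1] = 209.5 / 79.61 = 2.631 mg/L.
Correct the yield for decay: Y_obs = Y/(1 + k_d θ_c) = 0.575 / (1 + 0.0950 × 20.1) = 0.575 / 2.910 = 0.1976.
ΔS = 1280 − 2.63 = 1277 mg/L, so the substrate removal rate is 1860 × 1277/1000 = 2376 kg BOD₅/d.
So the net sludge growth is P_X = 0.1976 × 2376 = 469.5 kg VSS/d.

P_X ≈ 470 kg VSS/d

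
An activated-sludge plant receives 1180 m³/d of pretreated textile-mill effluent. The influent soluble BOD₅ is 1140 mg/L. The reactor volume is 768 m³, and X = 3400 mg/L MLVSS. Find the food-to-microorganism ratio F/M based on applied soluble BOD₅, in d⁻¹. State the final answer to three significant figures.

F/M ≈ 0.515 d⁻¹

F/M = Q·S₀ / (V·X) = 1180 × 1140 / (768.0 × 3400) = 0.5152 g soluble BOD₅·(g VSS·d)⁻¹.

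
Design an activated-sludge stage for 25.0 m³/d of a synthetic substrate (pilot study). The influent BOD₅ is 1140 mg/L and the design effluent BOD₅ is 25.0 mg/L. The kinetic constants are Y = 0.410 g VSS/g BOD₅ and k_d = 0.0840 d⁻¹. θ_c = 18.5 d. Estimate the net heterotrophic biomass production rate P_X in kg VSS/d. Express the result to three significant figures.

P_X ≈ 4.47 kg VSS/d

Observed yield with endogenous decay: Y_obs = Y / (1 + k_d·θ_c) = 0.410 / (1 + 0.0840 × 18.5) = 0.410 / 2.554 = 0.1605 g VSS/g BOD₅.
Mass of BOD₅ removed per day: Q(S₀ − S) = 25.0 × 1115 g/m³ = 27.88 kg/d.
P_X = Y_obs · Q(S₀ − S) = 0.1605 × 27.88 = 4.475 kg VSS/d.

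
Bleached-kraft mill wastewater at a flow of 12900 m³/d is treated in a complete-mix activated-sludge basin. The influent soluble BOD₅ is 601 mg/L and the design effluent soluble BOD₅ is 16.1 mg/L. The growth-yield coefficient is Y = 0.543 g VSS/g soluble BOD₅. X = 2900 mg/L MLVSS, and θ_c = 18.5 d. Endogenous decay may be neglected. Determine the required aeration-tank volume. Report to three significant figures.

With k_d = 0 the design equation reduces to V = Y Q (S₀−S) θ_c / X = 0.543 × 12900 × (601 − 16.1) × 18.5 / 2900 = 26136 m³.

V ≈ 26100 m³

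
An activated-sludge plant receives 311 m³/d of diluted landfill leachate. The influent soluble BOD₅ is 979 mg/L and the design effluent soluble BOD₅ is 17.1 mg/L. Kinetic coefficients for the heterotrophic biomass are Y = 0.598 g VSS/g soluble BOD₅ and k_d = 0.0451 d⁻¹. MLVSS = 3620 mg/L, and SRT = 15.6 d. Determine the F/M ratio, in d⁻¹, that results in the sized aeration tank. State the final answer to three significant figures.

Steady-state biomass mass balance: V·X·(1 + k_d·θ_c) = Y·Q·(S₀ − S)·θ_c, so V = 0.598 × 311 × (979 − 17.1) × 15.6 / [3620 × (1 + 0.0451 × 15.6)] = 2.79×10^6 / 6167 = 452.5 m³.
F/M = Q·S₀ / (V·X) = 311 × 979 / (452.5 × 3620) = 0.1859 g soluble BOD₅·(g VSS·d)⁻¹.

F/M ≈ 0.186 d⁻¹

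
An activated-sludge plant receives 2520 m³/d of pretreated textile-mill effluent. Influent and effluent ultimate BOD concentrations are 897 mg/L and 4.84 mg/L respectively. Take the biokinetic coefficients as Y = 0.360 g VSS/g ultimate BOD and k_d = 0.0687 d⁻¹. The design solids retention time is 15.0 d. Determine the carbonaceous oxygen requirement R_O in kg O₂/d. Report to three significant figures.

R_O ≈ 1680 kg O₂/d

The observed yield is Y_obs = Y/(1 + k_d·θ_c) = 0.360 / (1 + 0.0687 × 15.0) = 0.360 / 2.030 = 0.1773 g VSS per g ultimate BOD removed.
ΔS = 897 − 4.84 = 892.2 mg/L, so the substrate removal rate is 2520 × 892.2/1000 = 2248 kg ultimate BOD/d.
Net sludge production P_X = 0.1773 × 2248 = 398.6 kg VSS/d.
R_O = Q·(S₀ − S) − 1.42·P_X = 2248 − 1.42 × 398.6 = 1682 kg O₂/d.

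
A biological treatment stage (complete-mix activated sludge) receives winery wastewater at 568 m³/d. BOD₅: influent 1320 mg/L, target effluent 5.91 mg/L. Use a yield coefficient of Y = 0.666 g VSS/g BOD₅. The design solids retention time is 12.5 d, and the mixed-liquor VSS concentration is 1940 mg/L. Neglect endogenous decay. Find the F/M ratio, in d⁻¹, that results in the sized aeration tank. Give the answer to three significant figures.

F/M ≈ 0.121 d⁻¹

V·X = Y·Q·ΔS·θ_c gives V = 0.666 × 568 × (1320 − 5.91) × 12.5 / 1940 = 3203 m³.
Food-to-microorganism ratio F/M = Q S₀ / (V X) = 568 × 1320 / (3203 × 1940) = 0.1207 d⁻¹.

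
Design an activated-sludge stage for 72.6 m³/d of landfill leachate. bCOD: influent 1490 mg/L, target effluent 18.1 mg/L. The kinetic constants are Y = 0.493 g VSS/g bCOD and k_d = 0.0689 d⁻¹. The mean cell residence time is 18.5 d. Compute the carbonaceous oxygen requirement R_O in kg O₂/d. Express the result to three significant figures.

R_O ≈ 74.0 kg O₂/d

The observed yield is Y_obs = Y/(1 + k_d·θ_c) = 0.493 / (1 + 0.0689 × 18.5) = 0.493 / 2.275 = 0.2167 g VSS per g bCOD removed.
Q·(S₀ − S) = 72.6 × (1490 − 18.1) × 10⁻³ = 106.9 kg/d removed.
Net sludge production P_X = 0.2167 × 106.9 = 23.16 kg VSS/d.
R_O = Q·ΔS − 1.42 P_X = 106.9 − 32.89 = 73.97 kg O₂/d.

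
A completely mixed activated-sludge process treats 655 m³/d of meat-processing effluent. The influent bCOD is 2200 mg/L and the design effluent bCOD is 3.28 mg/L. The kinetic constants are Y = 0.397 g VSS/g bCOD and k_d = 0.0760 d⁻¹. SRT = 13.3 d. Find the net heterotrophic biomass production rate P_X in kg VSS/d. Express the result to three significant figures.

P_X ≈ 284 kg VSS/d

Y_obs = Y / (1 + k_d θ_c) = 0.397 / (1 + 0.0760 × 13.3) = 0.397 / 2.011 = 0.1974.
Mass of bCOD removed per day: Q(S₀ − S) = 655 × 2197 g/m³ = 1439 kg/d.
Net biomass production P_X = Y_obs × Q·(S₀ − S) = 0.1974 × 1439 = 284.1 kg VSS/d.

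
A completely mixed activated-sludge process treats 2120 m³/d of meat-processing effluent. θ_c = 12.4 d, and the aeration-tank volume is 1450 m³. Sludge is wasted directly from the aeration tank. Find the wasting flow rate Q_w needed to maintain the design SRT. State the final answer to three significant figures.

Q_w ≈ 117 m³/d

With mixed-liquor wasting, θ_c = V/Q_w, so Q_w = V/θ_c = 1450/12.4 = 116.9 m³/d.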